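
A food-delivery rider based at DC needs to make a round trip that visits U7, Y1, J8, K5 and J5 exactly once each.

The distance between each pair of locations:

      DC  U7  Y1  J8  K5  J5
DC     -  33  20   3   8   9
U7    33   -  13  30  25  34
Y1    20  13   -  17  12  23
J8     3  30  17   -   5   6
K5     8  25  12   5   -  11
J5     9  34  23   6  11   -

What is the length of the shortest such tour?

Shortest round trip = 76.

With 5 stops there are 5!/2 = 60 distinct round trips (a route and its reverse cost the same).
DC-U7-Y1-J8-K5-J5-DC: 33+13+17+5+11+9 = 88
DC-U7-Y1-J8-J5-K5-DC: 33+13+17+6+11+8 = 88
DC-U7-Y1-K5-J8-J5-DC: 33+13+12+5+6+9 = 78
DC-U7-Y1-K5-J5-J8-DC: 33+13+12+11+6+3 = 78
DC-U7-Y1-J5-J8-K5-DC: 33+13+23+6+5+8 = 88
DC-U7-Y1-J5-K5-J8-DC: 33+13+23+11+5+3 = 88
DC-U7-J8-Y1-K5-J5-DC: 33+30+17+12+11+9 = 112
DC-U7-J8-Y1-J5-K5-DC: 33+30+17+23+11+8 = 122
DC-U7-J8-K5-Y1-J5-DC: 33+30+5+12+23+9 = 112
DC-U7-J8-K5-J5-Y1-DC: 33+30+5+11+23+20 = 122
DC-U7-J8-J5-Y1-K5-DC: 33+30+6+23+12+8 = 112
DC-U7-J8-J5-K5-Y1-DC: 33+30+6+11+12+20 = 112
DC-U7-K5-Y1-J8-J5-DC: 33+25+12+17+6+9 = 102
DC-U7-K5-Y1-J5-J8-DC: 33+25+12+23+6+3 = 102
… (46 more)
DC-J8-K5-Y1-U7-J5-DC: 3+5+12+13+34+9 = 76  ← best
The minimum is 76.
One optimal route: DC → J8 → K5 → Y1 → U7 → J5 → DC (or its reverse).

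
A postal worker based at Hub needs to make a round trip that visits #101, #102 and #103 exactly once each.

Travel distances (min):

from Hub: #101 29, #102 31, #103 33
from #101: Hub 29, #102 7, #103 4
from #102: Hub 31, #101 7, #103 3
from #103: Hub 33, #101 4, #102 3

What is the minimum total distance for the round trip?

Hub→#101→#102→#103→Hub: 29+7+3+33 = 72
Hub→#101→#103→#102→Hub: 29+4+3+31 = 67
Hub→#102→#101→#103→Hub: 31+7+4+33 = 75
The minimum is 67.
One optimal route: Hub → #101 → #103 → #102 → Hub (or its reverse).

Minimum total distance: 67 min.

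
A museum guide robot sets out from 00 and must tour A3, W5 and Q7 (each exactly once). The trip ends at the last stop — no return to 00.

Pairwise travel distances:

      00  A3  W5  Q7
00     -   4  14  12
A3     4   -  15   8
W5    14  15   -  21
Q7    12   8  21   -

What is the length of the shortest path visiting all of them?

There are 3! = 6 possible orderings.
00→A3→W5→Q7: 4+15+21 = 40
00→A3→Q7→W5: 4+8+21 = 33
00→W5→A3→Q7: 14+15+8 = 37
00→W5→Q7→A3: 14+21+8 = 43
00→Q7→A3→W5: 12+8+15 = 35
00→Q7→W5→A3: 12+21+15 = 48
The minimum is 33.
One shortest path: 00 → A3 → Q7 → W5.

Shortest open route: 33.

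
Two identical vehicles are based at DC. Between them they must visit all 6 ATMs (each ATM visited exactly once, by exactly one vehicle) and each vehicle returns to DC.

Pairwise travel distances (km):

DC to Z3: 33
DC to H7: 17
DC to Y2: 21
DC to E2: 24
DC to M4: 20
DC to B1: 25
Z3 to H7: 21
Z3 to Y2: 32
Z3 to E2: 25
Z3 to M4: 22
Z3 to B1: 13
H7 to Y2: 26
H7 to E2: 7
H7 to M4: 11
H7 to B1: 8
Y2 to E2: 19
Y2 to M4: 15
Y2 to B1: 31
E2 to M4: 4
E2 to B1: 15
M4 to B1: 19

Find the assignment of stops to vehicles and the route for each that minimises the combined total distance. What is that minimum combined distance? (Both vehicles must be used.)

Minimum combined distance: 127 km.

Try each way of splitting the stops between the two vehicles (each non-empty) and, for each split, find the best tour for each vehicle:
  {Z3} + {H7, Y2, E2, M4, B1}: 66 + 80 = 146
  {H7} + {Z3, Y2, E2, M4, B1}: 34 + 101 = 135
  {Z3, H7} + {Y2, E2, M4, B1}: 71 + 80 = 151
  {Y2} + {Z3, H7, E2, M4, B1}: 42 + 85 = 127
  {Z3, Y2} + {H7, E2, M4, B1}: 86 + 64 = 150
  {H7, Y2} + {Z3, E2, M4, B1}: 64 + 85 = 149
  … (31 splits in total)
Best: vehicle 1 DC → Y2 → DC = 42; vehicle 2 DC → Z3 → B1 → H7 → E2 → M4 → DC = 85; combined 127.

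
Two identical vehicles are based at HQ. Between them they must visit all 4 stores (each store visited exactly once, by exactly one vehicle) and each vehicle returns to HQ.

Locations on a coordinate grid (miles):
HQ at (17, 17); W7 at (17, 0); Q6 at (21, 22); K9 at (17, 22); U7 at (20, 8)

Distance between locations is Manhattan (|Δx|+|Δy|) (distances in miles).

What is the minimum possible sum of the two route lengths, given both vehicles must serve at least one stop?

Try each way of splitting the stops between the two vehicles (each non-empty) and, for each split, find the best tour for each vehicle:
  {W7} + {Q6, K9, U7}: 34 + 36 = 70
  {Q6} + {W7, K9, U7}: 18 + 50 = 68
  {W7, Q6} + {K9, U7}: 52 + 34 = 86
  {K9} + {W7, Q6, U7}: 10 + 52 = 62
  {W7, K9} + {Q6, U7}: 44 + 36 = 80
  {Q6, K9} + {W7, U7}: 18 + 40 = 58
  … (7 splits in total)
Best: vehicle 1 HQ → Q6 → K9 → HQ = 18; vehicle 2 HQ → W7 → U7 → HQ = 40; combined 58.

58 miles — the smallest possible combined total.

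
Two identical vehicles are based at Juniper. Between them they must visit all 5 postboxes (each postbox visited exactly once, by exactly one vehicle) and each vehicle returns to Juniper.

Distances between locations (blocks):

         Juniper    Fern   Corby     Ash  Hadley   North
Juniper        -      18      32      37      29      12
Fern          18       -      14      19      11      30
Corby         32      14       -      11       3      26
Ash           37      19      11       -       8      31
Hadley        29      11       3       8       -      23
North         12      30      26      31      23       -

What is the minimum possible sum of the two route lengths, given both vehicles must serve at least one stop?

Try each way of splitting the stops between the two vehicles (each non-empty) and, for each split, find the best tour for each vehicle:
  {Fern} + {Corby, Ash, Hadley, North}: 36 + 86 = 122
  {Corby} + {Fern, Ash, Hadley, North}: 64 + 80 = 144
  {Fern, Corby} + {Ash, Hadley, North}: 64 + 80 = 144
  {Ash} + {Fern, Corby, Hadley, North}: 74 + 70 = 144
  {Fern, Ash} + {Corby, Hadley, North}: 74 + 70 = 144
  {Corby, Ash} + {Fern, Hadley, North}: 80 + 64 = 144
  … (15 splits in total)
  {Fern, Corby, Ash, Hadley} + {North}: 80 + 24 = 104  ← best
Best: vehicle 1 Juniper → Fern → Corby → Ash → Hadley → Juniper = 80; vehicle 2 Juniper → North → Juniper = 24; combined 104.

Minimum combined distance: 104 blocks.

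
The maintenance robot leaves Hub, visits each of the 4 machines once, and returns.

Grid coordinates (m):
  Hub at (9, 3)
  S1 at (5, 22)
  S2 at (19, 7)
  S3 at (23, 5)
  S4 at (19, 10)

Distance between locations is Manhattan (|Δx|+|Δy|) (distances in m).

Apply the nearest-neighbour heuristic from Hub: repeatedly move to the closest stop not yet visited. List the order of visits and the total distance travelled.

Nearest-neighbour total = 84 m; route Hub → S2 → S4 → S3 → S1 → Hub.

Hub → [S2:14 / S3:16 / S4:17 / S1:23] → S2 (14)
S2 → [S4:3 / S3:6 / S1:29] → S4 (3)
S4 → [S3:9 / S1:26] → S3 (9)
S3 → [S1:35] → S1 (35)
Return S1→Hub: 23.
Total = 14 + 3 + 9 + 35 + 23 = 84.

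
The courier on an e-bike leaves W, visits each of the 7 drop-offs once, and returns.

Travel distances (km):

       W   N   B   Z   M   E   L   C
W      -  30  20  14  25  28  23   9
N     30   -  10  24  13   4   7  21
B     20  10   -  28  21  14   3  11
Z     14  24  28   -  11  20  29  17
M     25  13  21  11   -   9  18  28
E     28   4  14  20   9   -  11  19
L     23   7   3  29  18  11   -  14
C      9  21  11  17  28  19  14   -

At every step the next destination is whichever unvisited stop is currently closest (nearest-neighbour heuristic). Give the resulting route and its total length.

Total distance 68 km via the nearest-neighbour route W → C → B → L → N → E → M → Z → W.

W → [C:9 / Z:14 / B:20 / L:23 / M:25 / E:28 / N:30] → C (9)
C → [B:11 / L:14 / Z:17 / E:19 / N:21 / M:28] → B (11)
B → [L:3 / N:10 / E:14 / M:21 / Z:28] → L (3)
L → [N:7 / E:11 / M:18 / Z:29] → N (7)
N → [E:4 / M:13 / Z:24] → E (4)
E → [M:9 / Z:20] → M (9)
M → [Z:11] → Z (11)
Return Z→W: 14.
Total = 9 + 11 + 3 + 7 + 4 + 9 + 11 + 14 = 68.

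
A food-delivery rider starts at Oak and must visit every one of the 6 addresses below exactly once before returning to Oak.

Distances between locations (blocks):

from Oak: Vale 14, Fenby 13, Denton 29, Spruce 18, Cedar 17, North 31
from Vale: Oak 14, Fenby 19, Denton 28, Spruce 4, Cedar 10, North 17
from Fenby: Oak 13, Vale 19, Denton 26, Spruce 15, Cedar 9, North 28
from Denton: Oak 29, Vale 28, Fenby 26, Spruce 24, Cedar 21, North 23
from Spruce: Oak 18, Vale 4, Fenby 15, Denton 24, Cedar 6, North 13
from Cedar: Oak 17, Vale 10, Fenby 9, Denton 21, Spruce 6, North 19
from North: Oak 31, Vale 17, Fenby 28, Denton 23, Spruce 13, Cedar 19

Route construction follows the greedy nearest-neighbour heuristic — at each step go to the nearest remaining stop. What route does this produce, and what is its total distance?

At Oak the remaining stops are Fenby 13, Vale 14, Cedar 17, Spruce 18, Denton 29, North 31; go to Fenby.
At Fenby the remaining stops are Cedar 9, Spruce 15, Vale 19, Denton 26, North 28; go to Cedar.
At Cedar the remaining stops are Spruce 6, Vale 10, North 19, Denton 21; go to Spruce.
At Spruce the remaining stops are Vale 4, North 13, Denton 24; go to Vale.
At Vale the remaining stops are North 17, Denton 28; go to North.
At North the remaining stops are Denton 23; go to Denton.
Return Denton→Oak: 29.
Total = 13 + 9 + 6 + 4 + 17 + 23 + 29 = 101.

Total distance 101 blocks via the nearest-neighbour route Oak → Fenby → Cedar → Spruce → Vale → North → Denton → Oak.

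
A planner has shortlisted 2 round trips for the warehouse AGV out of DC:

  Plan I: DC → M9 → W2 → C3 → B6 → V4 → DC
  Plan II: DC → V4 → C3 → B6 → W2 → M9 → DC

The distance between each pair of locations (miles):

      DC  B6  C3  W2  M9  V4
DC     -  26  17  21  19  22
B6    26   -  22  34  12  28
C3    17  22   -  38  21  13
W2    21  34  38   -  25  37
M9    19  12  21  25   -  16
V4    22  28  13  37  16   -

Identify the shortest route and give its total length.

Plan I: 19 + 25 + 38 + 22 + 28 + 22 = 154
Plan II: 22 + 13 + 22 + 34 + 25 + 19 = 135

Shortest is Plan II, total 135 miles.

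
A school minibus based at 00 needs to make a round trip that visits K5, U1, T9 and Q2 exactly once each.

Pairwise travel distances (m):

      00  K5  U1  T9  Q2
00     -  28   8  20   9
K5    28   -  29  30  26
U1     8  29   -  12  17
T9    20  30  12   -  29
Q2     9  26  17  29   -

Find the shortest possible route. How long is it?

00 → K5 → U1 → T9 → Q2 → 00: 28+29+12+29+9 = 107
00 → K5 → U1 → Q2 → T9 → 00: 28+29+17+29+20 = 123
00 → K5 → T9 → U1 → Q2 → 00: 28+30+12+17+9 = 96
00 → K5 → T9 → Q2 → U1 → 00: 28+30+29+17+8 = 112
00 → K5 → Q2 → U1 → T9 → 00: 28+26+17+12+20 = 103
00 → K5 → Q2 → T9 → U1 → 00: 28+26+29+12+8 = 103
00 → U1 → K5 → T9 → Q2 → 00: 8+29+30+29+9 = 105
00 → U1 → K5 → Q2 → T9 → 00: 8+29+26+29+20 = 112
00 → U1 → T9 → K5 → Q2 → 00: 8+12+30+26+9 = 85
00 → U1 → Q2 → K5 → T9 → 00: 8+17+26+30+20 = 101
00 → T9 → K5 → U1 → Q2 → 00: 20+30+29+17+9 = 105
00 → T9 → U1 → K5 → Q2 → 00: 20+12+29+26+9 = 96
The minimum is 85.
One optimal route: 00 → U1 → T9 → K5 → Q2 → 00 (or its reverse).

Minimum total distance: 85 m.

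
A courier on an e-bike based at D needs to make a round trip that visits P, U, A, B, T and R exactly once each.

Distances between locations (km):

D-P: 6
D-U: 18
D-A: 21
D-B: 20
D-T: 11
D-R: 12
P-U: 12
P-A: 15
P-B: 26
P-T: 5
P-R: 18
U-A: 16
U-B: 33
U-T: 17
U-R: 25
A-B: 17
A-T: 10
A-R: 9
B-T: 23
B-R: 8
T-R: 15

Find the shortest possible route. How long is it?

There are 360 distinct closed tours to check (reversals are equivalent).
D - P - U - A - B - T - R - D: 6+12+16+17+23+15+12 = 101
D - P - U - A - B - R - T - D: 6+12+16+17+8+15+11 = 85
D - P - U - A - T - B - R - D: 6+12+16+10+23+8+12 = 87
D - P - U - A - T - R - B - D: 6+12+16+10+15+8+20 = 87
D - P - U - A - R - B - T - D: 6+12+16+9+8+23+11 = 85
D - P - U - A - R - T - B - D: 6+12+16+9+15+23+20 = 101
D - P - U - B - A - T - R - D: 6+12+33+17+10+15+12 = 105
D - P - U - B - A - R - T - D: 6+12+33+17+9+15+11 = 103
… (352 more)
D - P - T - U - A - B - R - D: 6+5+17+16+17+8+12 = 81  ← best
The minimum is 81.
One optimal route: D → P → T → U → A → B → R → D (or its reverse).

Shortest round trip = 81 km.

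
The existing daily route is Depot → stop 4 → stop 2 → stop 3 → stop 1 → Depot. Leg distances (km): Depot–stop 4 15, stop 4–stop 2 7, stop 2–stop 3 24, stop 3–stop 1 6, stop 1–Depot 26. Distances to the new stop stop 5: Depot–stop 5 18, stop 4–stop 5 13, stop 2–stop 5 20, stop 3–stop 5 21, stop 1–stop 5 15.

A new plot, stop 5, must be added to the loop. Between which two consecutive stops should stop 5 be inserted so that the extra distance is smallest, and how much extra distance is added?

Insertion cost between consecutive stops i–j is d(i,stop 5) + d(stop 5,j) − d(i,j):
  between Depot and stop 4: 18 + 13 − 15 = 16
  between stop 4 and stop 2: 13 + 20 − 7 = 26
  between stop 2 and stop 3: 20 + 21 − 24 = 17
  between stop 3 and stop 1: 21 + 15 − 6 = 30
  between stop 1 and Depot: 15 + 18 − 26 = 7
Cheapest insertion is between stop 1 and Depot, adding 7.
New total = 78 + 7 = 85.

Minimum extra distance: 7 km, inserting stop 5 between stop 1 and Depot.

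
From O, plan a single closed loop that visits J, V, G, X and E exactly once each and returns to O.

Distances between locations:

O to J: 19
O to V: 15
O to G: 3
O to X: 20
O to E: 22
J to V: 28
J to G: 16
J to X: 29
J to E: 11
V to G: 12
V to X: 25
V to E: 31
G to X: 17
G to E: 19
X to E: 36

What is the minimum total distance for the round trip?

Minimum total distance: 102.

There are 60 distinct closed tours to check (reversals are equivalent).
O-J-V-G-X-E-O: 19+28+12+17+36+22 = 134
O-J-V-G-E-X-O: 19+28+12+19+36+20 = 134
O-J-V-X-G-E-O: 19+28+25+17+19+22 = 130
O-J-V-X-E-G-O: 19+28+25+36+19+3 = 130
O-J-V-E-G-X-O: 19+28+31+19+17+20 = 134
O-J-V-E-X-G-O: 19+28+31+36+17+3 = 134
O-J-G-V-X-E-O: 19+16+12+25+36+22 = 130
O-J-G-V-E-X-O: 19+16+12+31+36+20 = 134
O-J-G-X-V-E-O: 19+16+17+25+31+22 = 130
O-J-G-X-E-V-O: 19+16+17+36+31+15 = 134
O-J-G-E-V-X-O: 19+16+19+31+25+20 = 130
O-J-G-E-X-V-O: 19+16+19+36+25+15 = 130
O-J-X-V-G-E-O: 19+29+25+12+19+22 = 126
O-J-X-V-E-G-O: 19+29+25+31+19+3 = 126
… (46 more)
O-V-X-J-E-G-O: 15+25+29+11+19+3 = 102  ← best
The minimum is 102.
One optimal route: O → V → X → J → E → G → O (or its reverse).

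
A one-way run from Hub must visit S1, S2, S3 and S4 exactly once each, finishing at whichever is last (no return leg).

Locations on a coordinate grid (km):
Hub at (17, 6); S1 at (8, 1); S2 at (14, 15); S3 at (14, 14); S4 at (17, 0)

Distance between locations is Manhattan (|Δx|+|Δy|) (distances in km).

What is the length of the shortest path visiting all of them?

36 km — the minimum one-way total.

There are 4! = 24 possible orderings.
Hub→S1→S2→S3→S4: 14+20+1+17 = 52
Hub→S1→S2→S4→S3: 14+20+18+17 = 69
Hub→S1→S3→S2→S4: 14+19+1+18 = 52
Hub→S1→S3→S4→S2: 14+19+17+18 = 68
Hub→S1→S4→S2→S3: 14+10+18+1 = 43
Hub→S1→S4→S3→S2: 14+10+17+1 = 42
Hub→S2→S1→S3→S4: 12+20+19+17 = 68
Hub→S2→S1→S4→S3: 12+20+10+17 = 59
Hub→S2→S3→S1→S4: 12+1+19+10 = 42
Hub→S2→S3→S4→S1: 12+1+17+10 = 40
Hub→S2→S4→S1→S3: 12+18+10+19 = 59
Hub→S2→S4→S3→S1: 12+18+17+19 = 66
Hub→S3→S1→S2→S4: 11+19+20+18 = 68
Hub→S3→S1→S4→S2: 11+19+10+18 = 58
… (10 more)
Hub→S4→S1→S3→S2: 6+10+19+1 = 36  ← best
The minimum is 36.
One shortest path: Hub → S4 → S1 → S3 → S2.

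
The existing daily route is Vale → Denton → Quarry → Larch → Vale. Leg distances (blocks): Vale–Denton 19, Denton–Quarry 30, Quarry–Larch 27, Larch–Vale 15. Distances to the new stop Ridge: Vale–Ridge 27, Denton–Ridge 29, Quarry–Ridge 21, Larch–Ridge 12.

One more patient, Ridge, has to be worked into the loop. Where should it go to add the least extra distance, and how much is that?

Insertion cost between consecutive stops i–j is d(i,Ridge) + d(Ridge,j) − d(i,j):
  between Vale and Denton: 27 + 29 − 19 = 37
  between Denton and Quarry: 29 + 21 − 30 = 20
  between Quarry and Larch: 21 + 12 − 27 = 6
  between Larch and Vale: 12 + 27 − 15 = 24
Cheapest insertion is between Quarry and Larch, adding 6.
New total = 91 + 6 = 97.

Adding 6 blocks by placing Ridge on the Quarry–Larch leg.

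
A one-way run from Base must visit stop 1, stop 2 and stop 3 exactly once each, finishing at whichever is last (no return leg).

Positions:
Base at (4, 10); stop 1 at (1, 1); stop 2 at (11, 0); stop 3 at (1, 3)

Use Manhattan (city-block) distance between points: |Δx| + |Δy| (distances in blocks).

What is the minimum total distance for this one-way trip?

Shortest open route: 23 blocks.

There are 3! = 6 possible orderings.
Base→stop 1→stop 2→stop 3: 12+11+13 = 36
Base→stop 1→stop 3→stop 2: 12+2+13 = 27
Base→stop 2→stop 1→stop 3: 17+11+2 = 30
Base→stop 2→stop 3→stop 1: 17+13+2 = 32
Base→stop 3→stop 1→stop 2: 10+2+11 = 23
Base→stop 3→stop 2→stop 1: 10+13+11 = 34
The minimum is 23.
One shortest path: Base → stop 3 → stop 1 → stop 2.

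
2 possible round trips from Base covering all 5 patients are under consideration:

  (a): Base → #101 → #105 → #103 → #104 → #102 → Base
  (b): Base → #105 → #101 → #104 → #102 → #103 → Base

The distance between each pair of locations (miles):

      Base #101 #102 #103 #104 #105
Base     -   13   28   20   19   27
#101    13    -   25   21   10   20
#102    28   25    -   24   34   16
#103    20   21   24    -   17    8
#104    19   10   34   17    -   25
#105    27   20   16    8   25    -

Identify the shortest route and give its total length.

(a): 13 + 20 + 8 + 17 + 34 + 28 = 120
(b): 27 + 20 + 10 + 34 + 24 + 20 = 135

120 miles — (a) is the shortest.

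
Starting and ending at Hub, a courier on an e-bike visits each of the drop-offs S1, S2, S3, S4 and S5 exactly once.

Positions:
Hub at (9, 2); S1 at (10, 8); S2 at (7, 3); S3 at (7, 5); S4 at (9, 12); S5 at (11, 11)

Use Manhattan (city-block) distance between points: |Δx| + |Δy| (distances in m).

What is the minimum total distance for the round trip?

Hub→S1→S2→S3→S4→S5→Hub: 7+8+2+9+3+11 = 40
Hub→S1→S2→S3→S5→S4→Hub: 7+8+2+10+3+10 = 40
Hub→S1→S2→S4→S3→S5→Hub: 7+8+11+9+10+11 = 56
Hub→S1→S2→S4→S5→S3→Hub: 7+8+11+3+10+5 = 44
Hub→S1→S2→S5→S3→S4→Hub: 7+8+12+10+9+10 = 56
Hub→S1→S2→S5→S4→S3→Hub: 7+8+12+3+9+5 = 44
Hub→S1→S3→S2→S4→S5→Hub: 7+6+2+11+3+11 = 40
Hub→S1→S3→S2→S5→S4→Hub: 7+6+2+12+3+10 = 40
Hub→S1→S3→S4→S2→S5→Hub: 7+6+9+11+12+11 = 56
Hub→S1→S3→S4→S5→S2→Hub: 7+6+9+3+12+3 = 40
Hub→S1→S3→S5→S2→S4→Hub: 7+6+10+12+11+10 = 56
Hub→S1→S3→S5→S4→S2→Hub: 7+6+10+3+11+3 = 40
Hub→S1→S4→S2→S3→S5→Hub: 7+5+11+2+10+11 = 46
Hub→S1→S4→S2→S5→S3→Hub: 7+5+11+12+10+5 = 50
… (46 more)
Hub→S1→S5→S4→S3→S2→Hub: 7+4+3+9+2+3 = 28  ← best
The minimum is 28.
One optimal route: Hub → S1 → S5 → S4 → S3 → S2 → Hub (or its reverse).

Minimum total distance: 28 m.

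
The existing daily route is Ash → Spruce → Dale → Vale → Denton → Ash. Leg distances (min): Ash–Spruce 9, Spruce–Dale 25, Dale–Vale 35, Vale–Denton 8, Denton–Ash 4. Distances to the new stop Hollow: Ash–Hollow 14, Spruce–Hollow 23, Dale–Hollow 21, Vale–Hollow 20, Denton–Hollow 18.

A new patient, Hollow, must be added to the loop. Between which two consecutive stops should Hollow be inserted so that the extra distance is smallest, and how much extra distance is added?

Minimum extra distance: 6 min, inserting Hollow between Dale and Vale.

Insertion cost between consecutive stops i–j is d(i,Hollow) + d(Hollow,j) − d(i,j):
  between Ash and Spruce: 14 + 23 − 9 = 28
  between Spruce and Dale: 23 + 21 − 25 = 19
  between Dale and Vale: 21 + 20 − 35 = 6
  between Vale and Denton: 20 + 18 − 8 = 30
  between Denton and Ash: 18 + 14 − 4 = 28
Cheapest insertion is between Dale and Vale, adding 6.
New total = 81 + 6 = 87.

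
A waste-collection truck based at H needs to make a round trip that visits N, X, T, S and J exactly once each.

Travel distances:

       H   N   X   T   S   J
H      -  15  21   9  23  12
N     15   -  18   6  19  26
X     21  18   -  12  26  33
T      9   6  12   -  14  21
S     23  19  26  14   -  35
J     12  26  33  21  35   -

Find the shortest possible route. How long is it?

Minimum total distance: 104.

There are 60 distinct closed tours to check (reversals are equivalent).
H - N - X - T - S - J - H: 15+18+12+14+35+12 = 106
H - N - X - T - J - S - H: 15+18+12+21+35+23 = 124
H - N - X - S - T - J - H: 15+18+26+14+21+12 = 106
H - N - X - S - J - T - H: 15+18+26+35+21+9 = 124
H - N - X - J - T - S - H: 15+18+33+21+14+23 = 124
H - N - X - J - S - T - H: 15+18+33+35+14+9 = 124
H - N - T - X - S - J - H: 15+6+12+26+35+12 = 106
H - N - T - X - J - S - H: 15+6+12+33+35+23 = 124
H - N - T - S - X - J - H: 15+6+14+26+33+12 = 106
H - N - T - S - J - X - H: 15+6+14+35+33+21 = 124
H - N - T - J - X - S - H: 15+6+21+33+26+23 = 124
H - N - T - J - S - X - H: 15+6+21+35+26+21 = 124
H - N - S - X - T - J - H: 15+19+26+12+21+12 = 105
H - N - S - X - J - T - H: 15+19+26+33+21+9 = 123
… (46 more)
H - X - T - S - N - J - H: 21+12+14+19+26+12 = 104  ← best
The minimum is 104.
One optimal route: H → X → T → S → N → J → H (or its reverse).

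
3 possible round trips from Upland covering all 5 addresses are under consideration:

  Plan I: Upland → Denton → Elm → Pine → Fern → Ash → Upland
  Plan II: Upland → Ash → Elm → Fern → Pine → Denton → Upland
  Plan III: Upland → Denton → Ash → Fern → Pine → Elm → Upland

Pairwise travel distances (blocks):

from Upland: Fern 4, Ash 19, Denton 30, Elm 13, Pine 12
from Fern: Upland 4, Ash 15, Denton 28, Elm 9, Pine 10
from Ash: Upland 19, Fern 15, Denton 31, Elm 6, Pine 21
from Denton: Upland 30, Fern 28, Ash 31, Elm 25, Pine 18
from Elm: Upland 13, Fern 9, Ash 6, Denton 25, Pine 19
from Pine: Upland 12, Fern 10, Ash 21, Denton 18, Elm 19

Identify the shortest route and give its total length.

Plan I: 30 + 25 + 19 + 10 + 15 + 19 = 118
Plan II: 19 + 6 + 9 + 10 + 18 + 30 = 92
Plan III: 30 + 31 + 15 + 10 + 19 + 13 = 118

Shortest is Plan II, total 92 blocks.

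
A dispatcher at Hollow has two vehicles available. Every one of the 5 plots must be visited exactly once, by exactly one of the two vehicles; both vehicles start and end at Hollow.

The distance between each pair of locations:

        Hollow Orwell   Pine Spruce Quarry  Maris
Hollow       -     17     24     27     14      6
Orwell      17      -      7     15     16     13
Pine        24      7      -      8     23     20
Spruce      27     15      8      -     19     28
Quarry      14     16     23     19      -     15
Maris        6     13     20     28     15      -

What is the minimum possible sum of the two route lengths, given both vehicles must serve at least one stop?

Check every non-empty split of the stops between the two vehicles; for each half take its own optimal tour:
  {Orwell} + {Pine, Spruce, Quarry, Maris}: 34 + 67 = 101
  {Pine} + {Orwell, Spruce, Quarry, Maris}: 48 + 67 = 115
  {Orwell, Pine} + {Spruce, Quarry, Maris}: 48 + 67 = 115
  {Spruce} + {Orwell, Pine, Quarry, Maris}: 54 + 63 = 117
  {Orwell, Spruce} + {Pine, Quarry, Maris}: 59 + 63 = 122
  {Pine, Spruce} + {Orwell, Quarry, Maris}: 59 + 49 = 108
  … (15 splits in total)
  {Orwell, Pine, Spruce, Quarry} + {Maris}: 65 + 12 = 77  ← best
Best: vehicle 1 Hollow → Orwell → Pine → Spruce → Quarry → Hollow = 65; vehicle 2 Hollow → Maris → Hollow = 12; combined 77.

Minimum combined distance: 77.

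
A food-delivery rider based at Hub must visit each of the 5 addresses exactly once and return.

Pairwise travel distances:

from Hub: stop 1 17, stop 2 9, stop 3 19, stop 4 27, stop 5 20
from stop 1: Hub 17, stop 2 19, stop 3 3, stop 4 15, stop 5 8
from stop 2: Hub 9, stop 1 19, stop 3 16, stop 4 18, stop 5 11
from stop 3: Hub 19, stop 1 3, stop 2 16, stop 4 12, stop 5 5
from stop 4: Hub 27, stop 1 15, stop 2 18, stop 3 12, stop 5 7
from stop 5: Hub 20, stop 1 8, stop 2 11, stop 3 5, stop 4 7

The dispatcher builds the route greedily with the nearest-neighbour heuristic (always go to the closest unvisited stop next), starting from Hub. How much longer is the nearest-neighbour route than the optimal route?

From Hub: stop 2=9, stop 1=17, stop 3=19, stop 5=20, stop 4=27 → choose stop 2 (9).
From stop 2: stop 5=11, stop 3=16, stop 4=18, stop 1=19 → choose stop 5 (11).
From stop 5: stop 3=5, stop 4=7, stop 1=8 → choose stop 3 (5).
From stop 3: stop 1=3, stop 4=12 → choose stop 1 (3).
From stop 1: stop 4=15 → choose stop 4 (15).
NN route Hub → stop 2 → stop 5 → stop 3 → stop 1 → stop 4 → Hub costs 70.
Optimal: Hub → stop 1 → stop 3 → stop 4 → stop 5 → stop 2 → Hub costs 59 (by enumerating all 60 distinct tours).
Excess = 70 − 59 = 11.

The nearest-neighbour route is 11 longer than optimal.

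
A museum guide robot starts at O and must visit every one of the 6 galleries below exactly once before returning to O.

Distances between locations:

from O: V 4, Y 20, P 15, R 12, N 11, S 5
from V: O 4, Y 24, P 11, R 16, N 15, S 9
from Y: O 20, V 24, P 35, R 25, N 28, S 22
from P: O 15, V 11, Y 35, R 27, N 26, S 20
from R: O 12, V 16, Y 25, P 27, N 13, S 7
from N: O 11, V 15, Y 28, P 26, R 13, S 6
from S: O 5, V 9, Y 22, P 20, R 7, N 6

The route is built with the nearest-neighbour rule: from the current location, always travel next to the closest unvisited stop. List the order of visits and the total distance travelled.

At O the remaining stops are V 4, S 5, N 11, R 12, P 15, Y 20; go to V.
At V the remaining stops are S 9, P 11, N 15, R 16, Y 24; go to S.
At S the remaining stops are N 6, R 7, P 20, Y 22; go to N.
At N the remaining stops are R 13, P 26, Y 28; go to R.
At R the remaining stops are Y 25, P 27; go to Y.
At Y the remaining stops are P 35; go to P.
Return P→O: 15.
Total = 4 + 9 + 6 + 13 + 25 + 35 + 15 = 107.

107 along O → V → S → N → R → Y → P → O.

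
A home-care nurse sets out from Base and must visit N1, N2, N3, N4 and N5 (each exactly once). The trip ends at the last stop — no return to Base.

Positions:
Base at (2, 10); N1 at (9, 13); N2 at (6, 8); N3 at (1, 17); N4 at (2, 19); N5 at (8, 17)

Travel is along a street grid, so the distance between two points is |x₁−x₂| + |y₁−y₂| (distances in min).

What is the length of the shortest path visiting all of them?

There are 5! = 120 possible orderings.
Base→N1→N2→N3→N4→N5: 10+8+14+3+8 = 43
Base→N1→N2→N3→N5→N4: 10+8+14+7+8 = 47
Base→N1→N2→N4→N3→N5: 10+8+15+3+7 = 43
Base→N1→N2→N4→N5→N3: 10+8+15+8+7 = 48
Base→N1→N2→N5→N3→N4: 10+8+11+7+3 = 39
Base→N1→N2→N5→N4→N3: 10+8+11+8+3 = 40
Base→N1→N3→N2→N4→N5: 10+12+14+15+8 = 59
Base→N1→N3→N2→N5→N4: 10+12+14+11+8 = 55
Base→N1→N3→N4→N2→N5: 10+12+3+15+11 = 51
Base→N1→N3→N4→N5→N2: 10+12+3+8+11 = 44
Base→N1→N3→N5→N2→N4: 10+12+7+11+15 = 55
Base→N1→N3→N5→N4→N2: 10+12+7+8+15 = 52
Base→N1→N4→N2→N3→N5: 10+13+15+14+7 = 59
Base→N1→N4→N2→N5→N3: 10+13+15+11+7 = 56
… (106 more)
Base→N2→N1→N5→N3→N4: 6+8+5+7+3 = 29  ← best
The minimum is 29.
One shortest path: Base → N2 → N1 → N5 → N3 → N4.

Minimum one-way distance = 29 min.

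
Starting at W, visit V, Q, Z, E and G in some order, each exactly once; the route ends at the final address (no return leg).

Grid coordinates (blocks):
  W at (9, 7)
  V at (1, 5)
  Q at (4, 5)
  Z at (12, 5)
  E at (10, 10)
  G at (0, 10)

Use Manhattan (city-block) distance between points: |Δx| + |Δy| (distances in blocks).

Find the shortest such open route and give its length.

Shortest open route: 28 blocks.

There are 5! = 120 possible orderings.
W - V - Q - Z - E - G: 10+3+8+7+10 = 38
W - V - Q - Z - G - E: 10+3+8+17+10 = 48
W - V - Q - E - Z - G: 10+3+11+7+17 = 48
W - V - Q - E - G - Z: 10+3+11+10+17 = 51
W - V - Q - G - Z - E: 10+3+9+17+7 = 46
W - V - Q - G - E - Z: 10+3+9+10+7 = 39
W - V - Z - Q - E - G: 10+11+8+11+10 = 50
W - V - Z - Q - G - E: 10+11+8+9+10 = 48
W - V - Z - E - Q - G: 10+11+7+11+9 = 48
W - V - Z - E - G - Q: 10+11+7+10+9 = 47
W - V - Z - G - Q - E: 10+11+17+9+11 = 58
W - V - Z - G - E - Q: 10+11+17+10+11 = 59
W - V - E - Q - Z - G: 10+14+11+8+17 = 60
W - V - E - Q - G - Z: 10+14+11+9+17 = 61
… (106 more)
W - E - Z - Q - V - G: 4+7+8+3+6 = 28  ← best
The minimum is 28.
One shortest path: W → E → Z → Q → V → G.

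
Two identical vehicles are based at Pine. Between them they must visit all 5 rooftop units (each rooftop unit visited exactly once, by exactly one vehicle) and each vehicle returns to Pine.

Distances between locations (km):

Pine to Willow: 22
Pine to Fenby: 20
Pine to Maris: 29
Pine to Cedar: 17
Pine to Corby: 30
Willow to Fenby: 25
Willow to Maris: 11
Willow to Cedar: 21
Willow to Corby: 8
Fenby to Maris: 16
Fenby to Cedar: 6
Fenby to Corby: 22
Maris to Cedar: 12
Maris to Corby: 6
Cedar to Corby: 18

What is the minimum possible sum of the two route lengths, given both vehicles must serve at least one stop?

105 km — the smallest possible combined total.

Try each way of splitting the stops between the two vehicles (each non-empty) and, for each split, find the best tour for each vehicle:
  {Willow} + {Fenby, Maris, Cedar, Corby}: 44 + 74 = 118
  {Fenby} + {Willow, Maris, Cedar, Corby}: 40 + 65 = 105
  {Willow, Fenby} + {Maris, Cedar, Corby}: 67 + 65 = 132
  {Maris} + {Willow, Fenby, Cedar, Corby}: 58 + 74 = 132
  {Willow, Maris} + {Fenby, Cedar, Corby}: 62 + 74 = 136
  {Fenby, Maris} + {Willow, Cedar, Corby}: 65 + 65 = 130
  … (15 splits in total)
Best: vehicle 1 Pine → Fenby → Pine = 40; vehicle 2 Pine → Willow → Corby → Maris → Cedar → Pine = 65; combined 105.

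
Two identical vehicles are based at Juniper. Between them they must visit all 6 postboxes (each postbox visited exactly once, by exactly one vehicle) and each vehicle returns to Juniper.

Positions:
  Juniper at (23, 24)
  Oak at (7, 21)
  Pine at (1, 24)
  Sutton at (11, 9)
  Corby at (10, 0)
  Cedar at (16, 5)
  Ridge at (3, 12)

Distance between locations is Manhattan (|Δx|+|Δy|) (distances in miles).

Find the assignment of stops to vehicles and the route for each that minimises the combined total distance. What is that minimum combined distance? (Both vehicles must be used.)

Try each way of splitting the stops between the two vehicles (each non-empty) and, for each split, find the best tour for each vehicle:
  {Oak} + {Pine, Sutton, Corby, Cedar, Ridge}: 38 + 94 = 132
  {Pine} + {Oak, Sutton, Corby, Cedar, Ridge}: 44 + 90 = 134
  {Oak, Pine} + {Sutton, Corby, Cedar, Ridge}: 50 + 90 = 140
  {Sutton} + {Oak, Pine, Corby, Cedar, Ridge}: 54 + 98 = 152
  {Oak, Sutton} + {Pine, Corby, Cedar, Ridge}: 62 + 92 = 154
  {Pine, Sutton} + {Oak, Corby, Cedar, Ridge}: 74 + 88 = 162
  … (31 splits in total)
Best: vehicle 1 Juniper → Oak → Juniper = 38; vehicle 2 Juniper → Pine → Ridge → Sutton → Corby → Cedar → Juniper = 94; combined 132.

132 miles — the smallest possible combined total.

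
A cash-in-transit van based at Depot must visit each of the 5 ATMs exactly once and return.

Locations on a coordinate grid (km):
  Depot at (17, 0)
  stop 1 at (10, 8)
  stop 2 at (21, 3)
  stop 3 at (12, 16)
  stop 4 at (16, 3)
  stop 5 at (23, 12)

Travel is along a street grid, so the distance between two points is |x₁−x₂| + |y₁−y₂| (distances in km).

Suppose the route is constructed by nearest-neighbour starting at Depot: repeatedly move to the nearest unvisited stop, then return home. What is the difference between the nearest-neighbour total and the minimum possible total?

Excess over optimum: 2 km.

Depot: stop 4=4, stop 2=7, stop 1=15, stop 5=18, stop 3=21 ⇒ stop 4
stop 4: stop 2=5, stop 1=11, stop 5=16, stop 3=17 ⇒ stop 2
stop 2: stop 5=11, stop 1=16, stop 3=22 ⇒ stop 5
stop 5: stop 3=15, stop 1=17 ⇒ stop 3
stop 3: stop 1=10 ⇒ stop 1
NN route Depot → stop 4 → stop 2 → stop 5 → stop 3 → stop 1 → Depot costs 60.
Optimal: Depot → stop 2 → stop 5 → stop 3 → stop 1 → stop 4 → Depot costs 58 (by enumerating all 60 distinct tours).
Excess = 60 − 58 = 2.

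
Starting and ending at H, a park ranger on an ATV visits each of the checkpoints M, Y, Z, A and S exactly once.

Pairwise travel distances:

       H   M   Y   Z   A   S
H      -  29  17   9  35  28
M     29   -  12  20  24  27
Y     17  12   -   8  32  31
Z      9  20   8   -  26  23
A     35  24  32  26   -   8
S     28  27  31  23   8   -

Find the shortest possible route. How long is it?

Shortest round trip = 89.

There are 60 distinct closed tours to check (reversals are equivalent).
H-M-Y-Z-A-S-H: 29+12+8+26+8+28 = 111
H-M-Y-Z-S-A-H: 29+12+8+23+8+35 = 115
H-M-Y-A-Z-S-H: 29+12+32+26+23+28 = 150
H-M-Y-A-S-Z-H: 29+12+32+8+23+9 = 113
H-M-Y-S-Z-A-H: 29+12+31+23+26+35 = 156
H-M-Y-S-A-Z-H: 29+12+31+8+26+9 = 115
H-M-Z-Y-A-S-H: 29+20+8+32+8+28 = 125
H-M-Z-Y-S-A-H: 29+20+8+31+8+35 = 131
H-M-Z-A-Y-S-H: 29+20+26+32+31+28 = 166
H-M-Z-A-S-Y-H: 29+20+26+8+31+17 = 131
H-M-Z-S-Y-A-H: 29+20+23+31+32+35 = 170
H-M-Z-S-A-Y-H: 29+20+23+8+32+17 = 129
H-M-A-Y-Z-S-H: 29+24+32+8+23+28 = 144
H-M-A-Y-S-Z-H: 29+24+32+31+23+9 = 148
… (46 more)
H-Z-Y-M-A-S-H: 9+8+12+24+8+28 = 89  ← best
The minimum is 89.
One optimal route: H → Z → Y → M → A → S → H (or its reverse).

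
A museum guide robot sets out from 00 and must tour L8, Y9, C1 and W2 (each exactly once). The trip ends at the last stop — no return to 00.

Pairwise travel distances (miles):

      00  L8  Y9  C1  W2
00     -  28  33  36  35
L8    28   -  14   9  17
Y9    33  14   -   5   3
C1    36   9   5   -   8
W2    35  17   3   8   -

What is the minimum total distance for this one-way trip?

There are 4! = 24 possible orderings.
00→L8→Y9→C1→W2: 28+14+5+8 = 55
00→L8→Y9→W2→C1: 28+14+3+8 = 53
00→L8→C1→Y9→W2: 28+9+5+3 = 45
00→L8→C1→W2→Y9: 28+9+8+3 = 48
00→L8→W2→Y9→C1: 28+17+3+5 = 53
00→L8→W2→C1→Y9: 28+17+8+5 = 58
00→Y9→L8→C1→W2: 33+14+9+8 = 64
00→Y9→L8→W2→C1: 33+14+17+8 = 72
00→Y9→C1→L8→W2: 33+5+9+17 = 64
00→Y9→C1→W2→L8: 33+5+8+17 = 63
00→Y9→W2→L8→C1: 33+3+17+9 = 62
00→Y9→W2→C1→L8: 33+3+8+9 = 53
00→C1→L8→Y9→W2: 36+9+14+3 = 62
00→C1→L8→W2→Y9: 36+9+17+3 = 65
… (10 more)
The minimum is 45.
One shortest path: 00 → L8 → C1 → Y9 → W2.

Shortest open route: 45 miles.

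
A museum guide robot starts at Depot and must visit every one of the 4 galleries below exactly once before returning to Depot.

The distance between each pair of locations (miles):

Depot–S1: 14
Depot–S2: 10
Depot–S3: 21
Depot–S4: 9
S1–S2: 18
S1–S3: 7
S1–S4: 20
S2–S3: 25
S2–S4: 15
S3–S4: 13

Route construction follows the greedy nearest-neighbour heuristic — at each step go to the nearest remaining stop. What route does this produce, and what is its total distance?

From Depot: distances to unvisited — S4=9, S2=10, S1=14, S3=21. Nearest is S4 (9).
From S4: distances to unvisited — S3=13, S2=15, S1=20. Nearest is S3 (13).
From S3: distances to unvisited — S1=7, S2=25. Nearest is S1 (7).
From S1: distances to unvisited — S2=18. Nearest is S2 (18).
Return S2→Depot: 10.
Total = 9 + 13 + 7 + 18 + 10 = 57.

57 miles along Depot → S4 → S3 → S1 → S2 → Depot.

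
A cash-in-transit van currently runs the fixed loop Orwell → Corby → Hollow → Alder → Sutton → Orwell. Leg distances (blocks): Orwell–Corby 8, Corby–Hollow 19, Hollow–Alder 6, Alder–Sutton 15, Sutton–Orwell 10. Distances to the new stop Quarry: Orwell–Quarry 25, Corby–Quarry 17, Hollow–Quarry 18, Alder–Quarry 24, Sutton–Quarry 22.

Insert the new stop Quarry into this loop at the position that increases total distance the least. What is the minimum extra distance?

Insertion cost between consecutive stops i–j is d(i,Quarry) + d(Quarry,j) − d(i,j):
  between Orwell and Corby: 25 + 17 − 8 = 34
  between Corby and Hollow: 17 + 18 − 19 = 16
  between Hollow and Alder: 18 + 24 − 6 = 36
  between Alder and Sutton: 24 + 22 − 15 = 31
  between Sutton and Orwell: 22 + 25 − 10 = 37
Cheapest insertion is between Corby and Hollow, adding 16.
New total = 58 + 16 = 74.

Adding 16 blocks by placing Quarry on the Corby–Hollow leg.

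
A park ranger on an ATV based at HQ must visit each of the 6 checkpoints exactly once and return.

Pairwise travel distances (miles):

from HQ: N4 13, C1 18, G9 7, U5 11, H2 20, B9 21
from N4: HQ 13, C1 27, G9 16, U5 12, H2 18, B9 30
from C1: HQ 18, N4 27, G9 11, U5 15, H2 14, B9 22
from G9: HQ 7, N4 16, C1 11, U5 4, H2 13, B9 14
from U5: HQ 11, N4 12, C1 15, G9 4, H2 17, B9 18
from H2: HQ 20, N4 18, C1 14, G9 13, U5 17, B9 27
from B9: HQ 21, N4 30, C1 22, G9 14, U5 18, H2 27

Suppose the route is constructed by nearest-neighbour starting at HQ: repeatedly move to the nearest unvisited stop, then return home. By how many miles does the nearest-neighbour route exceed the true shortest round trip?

From HQ: G9=7, U5=11, N4=13, C1=18, H2=20, B9=21 → choose G9 (7).
From G9: U5=4, C1=11, H2=13, B9=14, N4=16 → choose U5 (4).
From U5: N4=12, C1=15, H2=17, B9=18 → choose N4 (12).
From N4: H2=18, C1=27, B9=30 → choose H2 (18).
From H2: C1=14, B9=27 → choose C1 (14).
From C1: B9=22 → choose B9 (22).
NN route HQ → G9 → U5 → N4 → H2 → C1 → B9 → HQ costs 98.
Optimal: HQ → N4 → H2 → C1 → B9 → G9 → U5 → HQ costs 96 (by enumerating all 360 distinct tours).
Excess = 98 − 96 = 2.

Excess over optimum: 2 miles.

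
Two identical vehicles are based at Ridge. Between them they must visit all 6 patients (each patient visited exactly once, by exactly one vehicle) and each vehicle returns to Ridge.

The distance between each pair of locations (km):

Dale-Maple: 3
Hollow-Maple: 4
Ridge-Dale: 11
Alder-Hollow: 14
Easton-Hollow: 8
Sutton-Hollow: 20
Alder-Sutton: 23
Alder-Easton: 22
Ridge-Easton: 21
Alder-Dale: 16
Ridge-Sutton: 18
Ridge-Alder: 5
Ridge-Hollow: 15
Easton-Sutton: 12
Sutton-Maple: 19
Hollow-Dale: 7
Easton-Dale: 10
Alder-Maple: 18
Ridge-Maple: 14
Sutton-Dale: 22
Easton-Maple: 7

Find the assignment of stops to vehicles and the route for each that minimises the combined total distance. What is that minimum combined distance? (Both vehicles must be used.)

Try each way of splitting the stops between the two vehicles (each non-empty) and, for each split, find the best tour for each vehicle:
  {Alder} + {Easton, Sutton, Hollow, Dale, Maple}: 10 + 56 = 66
  {Easton} + {Alder, Sutton, Hollow, Dale, Maple}: 42 + 66 = 108
  {Alder, Easton} + {Sutton, Hollow, Dale, Maple}: 48 + 56 = 104
  {Sutton} + {Alder, Easton, Hollow, Dale, Maple}: 36 + 48 = 84
  {Alder, Sutton} + {Easton, Hollow, Dale, Maple}: 46 + 44 = 90
  {Easton, Sutton} + {Alder, Hollow, Dale, Maple}: 51 + 37 = 88
  … (31 splits in total)
Best: vehicle 1 Ridge → Alder → Ridge = 10; vehicle 2 Ridge → Sutton → Easton → Hollow → Maple → Dale → Ridge = 56; combined 66.

Minimum combined distance: 66 km.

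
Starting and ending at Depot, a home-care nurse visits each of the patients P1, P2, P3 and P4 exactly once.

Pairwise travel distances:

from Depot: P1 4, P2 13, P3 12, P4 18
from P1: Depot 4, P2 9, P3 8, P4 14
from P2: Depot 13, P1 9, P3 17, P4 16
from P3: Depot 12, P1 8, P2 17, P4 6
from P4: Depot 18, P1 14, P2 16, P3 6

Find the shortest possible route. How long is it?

With 4 stops there are 4!/2 = 12 distinct round trips (a route and its reverse cost the same).
Depot - P1 - P2 - P3 - P4 - Depot: 4+9+17+6+18 = 54
Depot - P1 - P2 - P4 - P3 - Depot: 4+9+16+6+12 = 47
Depot - P1 - P3 - P2 - P4 - Depot: 4+8+17+16+18 = 63
Depot - P1 - P3 - P4 - P2 - Depot: 4+8+6+16+13 = 47
Depot - P1 - P4 - P2 - P3 - Depot: 4+14+16+17+12 = 63
Depot - P1 - P4 - P3 - P2 - Depot: 4+14+6+17+13 = 54
Depot - P2 - P1 - P3 - P4 - Depot: 13+9+8+6+18 = 54
Depot - P2 - P1 - P4 - P3 - Depot: 13+9+14+6+12 = 54
Depot - P2 - P3 - P1 - P4 - Depot: 13+17+8+14+18 = 70
Depot - P2 - P4 - P1 - P3 - Depot: 13+16+14+8+12 = 63
Depot - P3 - P1 - P2 - P4 - Depot: 12+8+9+16+18 = 63
Depot - P3 - P2 - P1 - P4 - Depot: 12+17+9+14+18 = 70
The minimum is 47.
One optimal route: Depot → P1 → P2 → P4 → P3 → Depot (or its reverse).

Shortest round trip = 47.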